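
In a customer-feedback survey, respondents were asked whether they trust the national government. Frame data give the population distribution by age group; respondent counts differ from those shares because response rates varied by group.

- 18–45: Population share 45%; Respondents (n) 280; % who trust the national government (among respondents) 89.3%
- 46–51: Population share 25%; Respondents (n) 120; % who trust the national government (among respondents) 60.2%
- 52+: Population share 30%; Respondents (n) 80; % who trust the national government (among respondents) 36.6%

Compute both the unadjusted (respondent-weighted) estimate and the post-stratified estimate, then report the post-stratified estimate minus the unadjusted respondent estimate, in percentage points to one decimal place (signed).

-7.0 percentage points

Naive respondent-only estimate (weights = respondent counts):
  (280/480)×89.3 + (120/480)×60.2 + (80/480)×36.6 = 73.2417%
Post-stratified estimate weights by population shares:
  0.45×89.3 + 0.25×60.2 + 0.3×36.6 = 66.215%
Difference = 66.215 − 73.2417 = -7.0267 pp.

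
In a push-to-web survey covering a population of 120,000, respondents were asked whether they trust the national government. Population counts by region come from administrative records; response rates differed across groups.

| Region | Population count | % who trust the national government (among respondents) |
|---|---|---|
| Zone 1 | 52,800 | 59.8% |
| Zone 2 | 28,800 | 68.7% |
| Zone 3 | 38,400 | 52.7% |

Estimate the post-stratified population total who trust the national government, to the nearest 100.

Apply each group's respondent rate to its population count:
  Zone 1: 52,800 × 59.8% = 31574.4
  Zone 2: 28,800 × 68.7% = 19785.6
  Zone 3: 38,400 × 52.7% = 20236.8
Estimated total = 71596.8 → 71,600.

71,600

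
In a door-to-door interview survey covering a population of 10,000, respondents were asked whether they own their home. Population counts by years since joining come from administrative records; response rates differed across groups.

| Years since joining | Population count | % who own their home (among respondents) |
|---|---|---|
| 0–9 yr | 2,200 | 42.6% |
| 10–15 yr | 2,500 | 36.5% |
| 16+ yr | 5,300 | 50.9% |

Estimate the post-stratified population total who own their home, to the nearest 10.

4,550

Estimated count per cell = population count × respondent percentage:
  0–9 yr: 2,200 × 42.6% = 937.2
  10–15 yr: 2,500 × 36.5% = 912.5
  16+ yr: 5,300 × 50.9% = 2697.7
Estimated total = 4547.4 → 4,550.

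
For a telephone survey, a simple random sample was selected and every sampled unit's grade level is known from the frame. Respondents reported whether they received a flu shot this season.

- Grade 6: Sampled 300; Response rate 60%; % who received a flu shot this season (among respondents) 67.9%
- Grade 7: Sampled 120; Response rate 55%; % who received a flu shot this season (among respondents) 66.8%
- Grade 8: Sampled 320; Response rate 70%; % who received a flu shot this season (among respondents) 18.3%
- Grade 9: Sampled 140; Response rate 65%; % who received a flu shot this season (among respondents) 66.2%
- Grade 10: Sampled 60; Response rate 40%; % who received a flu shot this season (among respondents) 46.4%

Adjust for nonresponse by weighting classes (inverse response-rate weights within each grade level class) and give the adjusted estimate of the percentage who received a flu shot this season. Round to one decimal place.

Each respondent's weight = sampled/responded in their class; summing within a class gives n_sampled, so:
  Grade 6: 300 × 67.9 = 20,370
  Grade 7: 120 × 66.8 = 8016
  Grade 8: 320 × 18.3 = 5856
  Grade 9: 140 × 66.2 = 9268
  Grade 10: 60 × 46.4 = 2784
Adjusted estimate = 46,294 / 940 = 49.2489 → 49.2%.

49.2%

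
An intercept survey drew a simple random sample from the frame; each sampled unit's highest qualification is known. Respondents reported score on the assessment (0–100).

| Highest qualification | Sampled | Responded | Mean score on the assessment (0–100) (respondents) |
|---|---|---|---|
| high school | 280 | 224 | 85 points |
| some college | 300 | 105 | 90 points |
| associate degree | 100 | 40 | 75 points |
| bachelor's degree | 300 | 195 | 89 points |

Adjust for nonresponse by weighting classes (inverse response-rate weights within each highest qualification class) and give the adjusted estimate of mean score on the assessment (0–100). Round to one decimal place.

86.7

Class response rates: high school 224/280 = 80%, some college 105/300 = 35%, associate degree 40/100 = 40%, bachelor's degree 195/300 = 65%.
Each respondent's weight = sampled/responded in their class; summing within a class gives n_sampled, so:
  high school: 280 × 85 = 23,800
  some college: 300 × 90 = 27,000
  associate degree: 100 × 75 = 7500
  bachelor's degree: 300 × 89 = 26,700
Adjusted estimate = 85,000 / 980 = 86.7347 → 86.7.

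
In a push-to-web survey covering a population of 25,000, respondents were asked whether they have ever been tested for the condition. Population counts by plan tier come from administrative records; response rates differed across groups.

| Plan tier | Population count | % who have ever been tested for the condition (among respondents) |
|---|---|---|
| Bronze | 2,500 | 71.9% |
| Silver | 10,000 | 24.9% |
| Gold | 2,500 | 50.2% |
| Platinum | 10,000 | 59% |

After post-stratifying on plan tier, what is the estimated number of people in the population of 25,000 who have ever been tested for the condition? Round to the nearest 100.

11,400

Estimated count per cell = population count × respondent percentage:
  Bronze: 2,500 × 71.9% = 1797.5
  Silver: 10,000 × 24.9% = 2490
  Gold: 2,500 × 50.2% = 1255
  Platinum: 10,000 × 59% = 5900
Estimated total = 11442.5 → 11,400.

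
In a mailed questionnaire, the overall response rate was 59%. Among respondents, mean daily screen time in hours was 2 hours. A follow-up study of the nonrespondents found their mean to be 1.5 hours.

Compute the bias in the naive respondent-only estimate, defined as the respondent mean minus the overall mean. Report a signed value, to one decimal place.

+0.2

Nonresponse fraction = 1 − 0.59 = 0.41.
Bias = (nonresponse fraction) × (respondent mean − nonrespondent mean)
     = 0.41 × (2 − 1.5) = 0.41 × 0.5 = 0.205.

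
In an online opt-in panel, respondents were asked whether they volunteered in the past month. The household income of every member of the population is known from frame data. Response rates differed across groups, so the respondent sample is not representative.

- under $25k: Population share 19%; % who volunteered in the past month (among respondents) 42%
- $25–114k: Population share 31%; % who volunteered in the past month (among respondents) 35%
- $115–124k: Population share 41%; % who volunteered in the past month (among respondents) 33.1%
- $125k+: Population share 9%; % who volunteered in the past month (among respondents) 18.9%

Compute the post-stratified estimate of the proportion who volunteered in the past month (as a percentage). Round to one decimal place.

34.1%

Post-stratification weights by population share, not respondent share:
  under $25k: 0.19 × 42 = 7.98
  $25–114k: 0.31 × 35 = 10.85
  $115–124k: 0.41 × 33.1 = 13.571
  $125k+: 0.09 × 18.9 = 1.701
Post-stratified estimate = 34.102 → 34.1%.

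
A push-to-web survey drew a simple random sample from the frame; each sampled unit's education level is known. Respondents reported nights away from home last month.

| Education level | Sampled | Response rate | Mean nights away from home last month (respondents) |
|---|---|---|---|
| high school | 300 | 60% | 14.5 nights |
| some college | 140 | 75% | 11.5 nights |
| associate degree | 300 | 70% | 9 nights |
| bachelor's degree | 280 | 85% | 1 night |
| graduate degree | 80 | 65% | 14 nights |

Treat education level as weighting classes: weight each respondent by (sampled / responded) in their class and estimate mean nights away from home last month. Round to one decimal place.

9.1

With weight = n_sampled/n_responded per class, the weighted class total is n_sampled:
  high school: 300 × 14.5 = 4350
  some college: 140 × 11.5 = 1610
  associate degree: 300 × 9 = 2700
  bachelor's degree: 280 × 1 = 280
  graduate degree: 80 × 14 = 1120
Adjusted estimate = 10,060 / 1,100 = 9.14546 → 9.1.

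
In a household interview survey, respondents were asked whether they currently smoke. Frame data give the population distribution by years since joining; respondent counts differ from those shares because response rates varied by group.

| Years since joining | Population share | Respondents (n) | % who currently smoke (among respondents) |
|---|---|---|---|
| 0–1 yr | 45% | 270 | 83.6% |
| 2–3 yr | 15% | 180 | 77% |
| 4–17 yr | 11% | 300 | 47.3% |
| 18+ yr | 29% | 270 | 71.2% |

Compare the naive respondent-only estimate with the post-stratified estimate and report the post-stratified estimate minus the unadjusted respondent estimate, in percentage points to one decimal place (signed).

Unadjusted (pooled respondent) estimate weights by respondent counts:
  (270/1020)×83.6 + (180/1020)×77 + (300/1020)×47.3 + (270/1020)×71.2 = 68.4765%
Post-stratifying to population shares instead:
  0.45×83.6 + 0.15×77 + 0.11×47.3 + 0.29×71.2 = 75.021%
Difference = 75.021 − 68.4765 = 6.5445 pp.

+6.5 percentage points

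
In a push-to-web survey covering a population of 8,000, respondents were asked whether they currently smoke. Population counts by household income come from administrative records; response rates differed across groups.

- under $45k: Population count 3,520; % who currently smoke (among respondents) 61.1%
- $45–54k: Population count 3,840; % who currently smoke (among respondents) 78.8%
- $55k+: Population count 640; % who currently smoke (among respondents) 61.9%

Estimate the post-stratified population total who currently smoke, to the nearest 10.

Each cell contributes its population count × the respondent rate:
  under $45k: 3,520 × 61.1% = 2150.72
  $45–54k: 3,840 × 78.8% = 3025.92
  $55k+: 640 × 61.9% = 396.16
Estimated total = 5572.8 → 5,570.

5,570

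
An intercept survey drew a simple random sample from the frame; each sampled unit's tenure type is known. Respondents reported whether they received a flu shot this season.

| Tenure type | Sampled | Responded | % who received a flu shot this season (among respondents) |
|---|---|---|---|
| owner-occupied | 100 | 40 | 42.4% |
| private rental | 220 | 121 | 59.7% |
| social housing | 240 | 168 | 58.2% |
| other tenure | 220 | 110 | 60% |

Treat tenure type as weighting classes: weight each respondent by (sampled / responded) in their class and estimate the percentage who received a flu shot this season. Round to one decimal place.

57.1%

Response rates by class: owner-occupied 40/100 = 40%, private rental 121/220 = 55%, social housing 168/240 = 70%, other tenure 110/220 = 50%.
With weight = n_sampled/n_responded per class, the weighted class total is n_sampled:
  owner-occupied: 100 × 42.4 = 4240
  private rental: 220 × 59.7 = 13,134
  social housing: 240 × 58.2 = 13,968
  other tenure: 220 × 60 = 13,200
Adjusted estimate = 44,542 / 780 = 57.1051 → 57.1%.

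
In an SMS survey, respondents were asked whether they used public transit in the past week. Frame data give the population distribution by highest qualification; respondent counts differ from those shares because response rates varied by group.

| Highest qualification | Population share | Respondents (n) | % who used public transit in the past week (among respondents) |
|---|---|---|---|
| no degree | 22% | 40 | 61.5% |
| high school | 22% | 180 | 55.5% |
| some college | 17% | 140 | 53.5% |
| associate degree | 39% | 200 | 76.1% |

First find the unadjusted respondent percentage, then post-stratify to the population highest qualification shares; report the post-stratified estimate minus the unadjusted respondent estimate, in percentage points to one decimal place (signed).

+1.7 percentage points

Without adjustment, the pooled respondent share is:
  (40/560)×61.5 + (180/560)×55.5 + (140/560)×53.5 + (200/560)×76.1 = 62.7857%
Reweighting by population highest qualification shares:
  0.22×61.5 + 0.22×55.5 + 0.17×53.5 + 0.39×76.1 = 64.514%
Difference = 64.514 − 62.7857 = 1.7283 pp.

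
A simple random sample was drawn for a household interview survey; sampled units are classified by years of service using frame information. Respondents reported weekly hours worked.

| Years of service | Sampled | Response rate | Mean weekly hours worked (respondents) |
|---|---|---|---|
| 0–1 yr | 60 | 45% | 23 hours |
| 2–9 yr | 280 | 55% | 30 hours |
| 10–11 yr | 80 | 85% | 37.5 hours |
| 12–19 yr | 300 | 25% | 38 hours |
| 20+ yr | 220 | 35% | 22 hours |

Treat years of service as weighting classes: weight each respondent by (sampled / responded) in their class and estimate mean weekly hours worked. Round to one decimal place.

Inverse-response-rate weighting restores each class to its sampled count, so class totals weight by n_sampled:
  0–1 yr: 60 × 23 = 1380
  2–9 yr: 280 × 30 = 8400
  10–11 yr: 80 × 37.5 = 3000
  12–19 yr: 300 × 38 = 11,400
  20+ yr: 220 × 22 = 4840
Adjusted estimate = 29,020 / 940 = 30.8723 → 30.9.

30.9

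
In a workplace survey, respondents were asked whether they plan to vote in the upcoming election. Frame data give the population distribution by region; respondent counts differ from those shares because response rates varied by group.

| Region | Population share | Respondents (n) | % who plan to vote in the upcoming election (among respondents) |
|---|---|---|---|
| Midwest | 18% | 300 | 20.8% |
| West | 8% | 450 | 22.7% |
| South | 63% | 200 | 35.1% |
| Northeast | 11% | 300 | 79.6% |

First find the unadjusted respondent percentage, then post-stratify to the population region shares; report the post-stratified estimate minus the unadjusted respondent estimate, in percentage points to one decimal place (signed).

-1.5 percentage points

Without adjustment, the pooled respondent share is:
  (300/1250)×20.8 + (450/1250)×22.7 + (200/1250)×35.1 + (300/1250)×79.6 = 37.884%
Post-stratified estimate weights by population shares:
  0.18×20.8 + 0.08×22.7 + 0.63×35.1 + 0.11×79.6 = 36.429%
Difference = 36.429 − 37.884 = -1.455 pp.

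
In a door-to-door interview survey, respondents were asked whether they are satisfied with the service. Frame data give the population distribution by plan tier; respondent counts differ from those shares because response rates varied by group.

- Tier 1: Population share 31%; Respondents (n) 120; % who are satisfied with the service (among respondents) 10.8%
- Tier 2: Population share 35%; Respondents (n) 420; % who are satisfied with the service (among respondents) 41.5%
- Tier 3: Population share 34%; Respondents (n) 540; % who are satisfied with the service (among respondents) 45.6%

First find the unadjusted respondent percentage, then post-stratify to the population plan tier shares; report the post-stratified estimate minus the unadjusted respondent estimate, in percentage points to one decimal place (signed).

Unadjusted (pooled respondent) estimate weights by respondent counts:
  (120/1080)×10.8 + (420/1080)×41.5 + (540/1080)×45.6 = 40.1389%
Reweighting by population plan tier shares:
  0.31×10.8 + 0.35×41.5 + 0.34×45.6 = 33.377%
Difference = 33.377 − 40.1389 = -6.7619 pp.

-6.8 percentage points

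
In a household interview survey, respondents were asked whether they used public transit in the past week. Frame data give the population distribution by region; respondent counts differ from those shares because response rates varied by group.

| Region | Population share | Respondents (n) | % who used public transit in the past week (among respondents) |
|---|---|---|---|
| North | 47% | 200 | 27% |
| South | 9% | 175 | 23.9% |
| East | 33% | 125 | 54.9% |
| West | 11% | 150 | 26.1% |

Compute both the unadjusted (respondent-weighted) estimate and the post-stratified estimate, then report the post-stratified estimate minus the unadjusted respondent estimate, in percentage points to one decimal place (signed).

Unadjusted (pooled respondent) estimate weights by respondent counts:
  (200/650)×27 + (175/650)×23.9 + (125/650)×54.9 + (150/650)×26.1 = 31.3231%
Post-stratified estimate weights by population shares:
  0.47×27 + 0.09×23.9 + 0.33×54.9 + 0.11×26.1 = 35.829%
Difference = 35.829 − 31.3231 = 4.5059 pp.

+4.5 percentage points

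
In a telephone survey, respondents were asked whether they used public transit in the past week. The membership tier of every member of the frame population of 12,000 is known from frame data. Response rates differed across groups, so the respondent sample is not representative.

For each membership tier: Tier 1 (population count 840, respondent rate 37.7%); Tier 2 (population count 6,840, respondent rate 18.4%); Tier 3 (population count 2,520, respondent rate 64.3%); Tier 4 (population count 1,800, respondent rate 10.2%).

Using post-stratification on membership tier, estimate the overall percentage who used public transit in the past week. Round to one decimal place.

Post-stratification weights by population share, not respondent share:
  Tier 1: (840/12,000) × 37.7 = 2.639
  Tier 2: (6,840/12,000) × 18.4 = 10.488
  Tier 3: (2,520/12,000) × 64.3 = 13.503
  Tier 4: (1,800/12,000) × 10.2 = 1.53
Post-stratified estimate = 28.16 → 28.2%.

28.2%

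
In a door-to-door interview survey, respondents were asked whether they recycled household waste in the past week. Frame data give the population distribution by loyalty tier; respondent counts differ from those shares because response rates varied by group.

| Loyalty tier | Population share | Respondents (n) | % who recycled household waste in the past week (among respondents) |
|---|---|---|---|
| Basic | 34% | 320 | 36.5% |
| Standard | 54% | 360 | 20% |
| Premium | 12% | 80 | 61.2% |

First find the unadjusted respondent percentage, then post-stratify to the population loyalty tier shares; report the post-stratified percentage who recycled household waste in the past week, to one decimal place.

Unadjusted (pooled respondent) estimate weights by respondent counts:
  (320/760)×36.5 + (360/760)×20 + (80/760)×61.2 = 31.2842%
Post-stratifying to population shares instead:
  0.34×36.5 + 0.54×20 + 0.12×61.2 = 30.554%

30.6%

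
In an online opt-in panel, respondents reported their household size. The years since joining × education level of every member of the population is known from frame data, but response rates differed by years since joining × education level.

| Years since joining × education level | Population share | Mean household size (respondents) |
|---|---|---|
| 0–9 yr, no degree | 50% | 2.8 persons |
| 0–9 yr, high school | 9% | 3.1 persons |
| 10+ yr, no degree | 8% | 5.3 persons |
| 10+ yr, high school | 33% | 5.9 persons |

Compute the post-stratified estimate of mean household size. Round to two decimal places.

4.05

Weight each group's respondent value by its population share:
  0–9 yr, no degree: 0.5 × 2.8 = 1.4
  0–9 yr, high school: 0.09 × 3.1 = 0.279
  10+ yr, no degree: 0.08 × 5.3 = 0.424
  10+ yr, high school: 0.33 × 5.9 = 1.947
Post-stratified estimate = 4.05 → 4.05.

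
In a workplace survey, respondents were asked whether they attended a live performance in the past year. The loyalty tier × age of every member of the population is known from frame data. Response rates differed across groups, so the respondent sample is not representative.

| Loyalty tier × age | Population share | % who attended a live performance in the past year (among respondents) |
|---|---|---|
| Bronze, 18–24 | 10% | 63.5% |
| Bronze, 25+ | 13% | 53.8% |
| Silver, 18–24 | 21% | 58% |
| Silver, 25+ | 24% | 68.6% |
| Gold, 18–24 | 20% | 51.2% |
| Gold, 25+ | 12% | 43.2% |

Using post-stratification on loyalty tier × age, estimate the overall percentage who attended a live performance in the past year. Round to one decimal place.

Weight each group's respondent value by its population share:
  Bronze, 18–24: 0.1 × 63.5 = 6.35
  Bronze, 25+: 0.13 × 53.8 = 6.994
  Silver, 18–24: 0.21 × 58 = 12.18
  Silver, 25+: 0.24 × 68.6 = 16.464
  Gold, 18–24: 0.2 × 51.2 = 10.24
  Gold, 25+: 0.12 × 43.2 = 5.184
Post-stratified estimate = 57.412 → 57.4%.

57.4%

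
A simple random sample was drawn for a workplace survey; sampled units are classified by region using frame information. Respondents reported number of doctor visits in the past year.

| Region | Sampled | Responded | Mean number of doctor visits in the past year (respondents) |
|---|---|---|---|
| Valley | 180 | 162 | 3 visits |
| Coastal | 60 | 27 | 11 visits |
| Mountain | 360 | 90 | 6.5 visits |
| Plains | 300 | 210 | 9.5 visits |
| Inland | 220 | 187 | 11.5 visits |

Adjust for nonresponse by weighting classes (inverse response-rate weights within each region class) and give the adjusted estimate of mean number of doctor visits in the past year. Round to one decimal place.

Class response rates: Valley 162/180 = 90%, Coastal 27/60 = 45%, Mountain 90/360 = 25%, Plains 210/300 = 70%, Inland 187/220 = 85%.
With weight = n_sampled/n_responded per class, the weighted class total is n_sampled:
  Valley: 180 × 3 = 540
  Coastal: 60 × 11 = 660
  Mountain: 360 × 6.5 = 2340
  Plains: 300 × 9.5 = 2850
  Inland: 220 × 11.5 = 2530
Adjusted estimate = 8920 / 1,120 = 7.96429 → 8.0.

8.0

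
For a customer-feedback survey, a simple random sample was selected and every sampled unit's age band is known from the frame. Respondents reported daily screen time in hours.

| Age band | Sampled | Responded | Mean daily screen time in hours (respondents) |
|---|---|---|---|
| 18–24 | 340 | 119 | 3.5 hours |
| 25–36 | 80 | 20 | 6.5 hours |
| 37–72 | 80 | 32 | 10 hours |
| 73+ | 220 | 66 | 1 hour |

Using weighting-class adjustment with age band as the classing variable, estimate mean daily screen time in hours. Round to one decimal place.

Response rates by class: 18–24 119/340 = 35%, 25–36 20/80 = 25%, 37–72 32/80 = 40%, 73+ 66/220 = 30%.
With weight = n_sampled/n_responded per class, the weighted class total is n_sampled:
  18–24: 340 × 3.5 = 1190
  25–36: 80 × 6.5 = 520
  37–72: 80 × 10 = 800
  73+: 220 × 1 = 220
Adjusted estimate = 2730 / 720 = 3.79167 → 3.8.

3.8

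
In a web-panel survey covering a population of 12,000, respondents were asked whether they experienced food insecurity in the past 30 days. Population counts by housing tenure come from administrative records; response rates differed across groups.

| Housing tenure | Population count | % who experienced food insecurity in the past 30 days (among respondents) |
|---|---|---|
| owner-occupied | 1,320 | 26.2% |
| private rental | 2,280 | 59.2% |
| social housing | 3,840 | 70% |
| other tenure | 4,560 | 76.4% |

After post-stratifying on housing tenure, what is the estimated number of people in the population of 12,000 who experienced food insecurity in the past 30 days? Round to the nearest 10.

Estimated count per cell = population count × respondent percentage:
  owner-occupied: 1,320 × 26.2% = 345.84
  private rental: 2,280 × 59.2% = 1349.76
  social housing: 3,840 × 70% = 2688
  other tenure: 4,560 × 76.4% = 3483.84
Estimated total = 7867.44 → 7,870.

7,870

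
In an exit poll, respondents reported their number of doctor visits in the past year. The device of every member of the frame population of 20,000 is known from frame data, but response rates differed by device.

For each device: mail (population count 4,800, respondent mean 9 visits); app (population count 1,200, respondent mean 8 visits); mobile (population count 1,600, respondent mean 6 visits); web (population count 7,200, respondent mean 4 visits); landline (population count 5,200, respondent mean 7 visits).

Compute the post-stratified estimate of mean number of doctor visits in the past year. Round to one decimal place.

Post-stratification weights by population share, not respondent share:
  mail: (4,800/20,000) × 9 = 2.16
  app: (1,200/20,000) × 8 = 0.48
  mobile: (1,600/20,000) × 6 = 0.48
  web: (7,200/20,000) × 4 = 1.44
  landline: (5,200/20,000) × 7 = 1.82
Post-stratified estimate = 6.38 → 6.4.

6.4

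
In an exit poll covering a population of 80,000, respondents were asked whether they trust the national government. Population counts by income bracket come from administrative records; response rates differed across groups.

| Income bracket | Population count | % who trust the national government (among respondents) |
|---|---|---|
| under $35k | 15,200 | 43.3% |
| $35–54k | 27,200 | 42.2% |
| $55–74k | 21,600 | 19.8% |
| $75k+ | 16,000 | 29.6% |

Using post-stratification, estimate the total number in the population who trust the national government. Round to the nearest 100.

27,100

Apply each group's respondent rate to its population count:
  under $35k: 15,200 × 43.3% = 6581.6
  $35–54k: 27,200 × 42.2% = 11478.4
  $55–74k: 21,600 × 19.8% = 4276.8
  $75k+: 16,000 × 29.6% = 4736
Estimated total = 27072.8 → 27,100.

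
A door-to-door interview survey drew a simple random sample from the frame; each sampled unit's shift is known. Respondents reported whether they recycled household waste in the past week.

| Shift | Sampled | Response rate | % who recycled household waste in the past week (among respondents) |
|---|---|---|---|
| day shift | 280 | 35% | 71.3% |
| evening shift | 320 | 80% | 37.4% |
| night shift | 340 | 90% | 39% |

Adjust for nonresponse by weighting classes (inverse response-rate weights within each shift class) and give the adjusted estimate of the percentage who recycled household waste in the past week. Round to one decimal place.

48.1%

Weighting each respondent by the inverse class response rate inflates each class back to its sampled size, so the class weight is n_sampled:
  day shift: 280 × 71.3 = 19,964
  evening shift: 320 × 37.4 = 11,968
  night shift: 340 × 39 = 13,260
Adjusted estimate = 45,192 / 940 = 48.0766 → 48.1%.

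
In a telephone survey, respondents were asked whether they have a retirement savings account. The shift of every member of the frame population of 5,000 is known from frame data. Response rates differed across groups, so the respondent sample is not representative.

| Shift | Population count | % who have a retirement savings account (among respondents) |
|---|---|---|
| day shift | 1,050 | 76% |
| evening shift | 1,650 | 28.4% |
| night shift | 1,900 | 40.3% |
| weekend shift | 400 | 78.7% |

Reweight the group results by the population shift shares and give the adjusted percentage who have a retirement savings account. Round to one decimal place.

46.9%

Reweight to the known shift distribution:
  day shift: (1,050/5,000) × 76 = 15.96
  evening shift: (1,650/5,000) × 28.4 = 9.372
  night shift: (1,900/5,000) × 40.3 = 15.314
  weekend shift: (400/5,000) × 78.7 = 6.296
Post-stratified estimate = 46.942 → 46.9%.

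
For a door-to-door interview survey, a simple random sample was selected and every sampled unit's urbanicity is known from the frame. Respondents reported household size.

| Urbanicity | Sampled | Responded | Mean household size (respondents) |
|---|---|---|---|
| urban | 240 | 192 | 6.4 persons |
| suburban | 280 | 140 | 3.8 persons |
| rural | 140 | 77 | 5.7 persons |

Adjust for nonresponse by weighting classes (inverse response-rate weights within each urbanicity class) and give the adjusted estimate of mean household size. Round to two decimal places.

Response rates by class: urban 192/240 = 80%, suburban 140/280 = 50%, rural 77/140 = 55%.
With weight = n_sampled/n_responded per class, the weighted class total is n_sampled:
  urban: 240 × 6.4 = 1536
  suburban: 280 × 3.8 = 1064
  rural: 140 × 5.7 = 798
Adjusted estimate = 3398 / 660 = 5.14848 → 5.15.

5.15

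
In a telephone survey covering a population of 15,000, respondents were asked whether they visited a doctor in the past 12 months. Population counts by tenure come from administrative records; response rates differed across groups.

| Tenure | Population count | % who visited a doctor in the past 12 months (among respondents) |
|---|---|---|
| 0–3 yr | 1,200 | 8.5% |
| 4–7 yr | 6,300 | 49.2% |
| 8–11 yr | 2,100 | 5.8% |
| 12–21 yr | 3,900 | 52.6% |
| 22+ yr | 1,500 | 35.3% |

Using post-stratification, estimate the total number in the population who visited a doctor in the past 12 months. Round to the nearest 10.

Estimated count per cell = population count × respondent percentage:
  0–3 yr: 1,200 × 8.5% = 102
  4–7 yr: 6,300 × 49.2% = 3099.6
  8–11 yr: 2,100 × 5.8% = 121.8
  12–21 yr: 3,900 × 52.6% = 2051.4
  22+ yr: 1,500 × 35.3% = 529.5
Estimated total = 5904.3 → 5,900.

5,900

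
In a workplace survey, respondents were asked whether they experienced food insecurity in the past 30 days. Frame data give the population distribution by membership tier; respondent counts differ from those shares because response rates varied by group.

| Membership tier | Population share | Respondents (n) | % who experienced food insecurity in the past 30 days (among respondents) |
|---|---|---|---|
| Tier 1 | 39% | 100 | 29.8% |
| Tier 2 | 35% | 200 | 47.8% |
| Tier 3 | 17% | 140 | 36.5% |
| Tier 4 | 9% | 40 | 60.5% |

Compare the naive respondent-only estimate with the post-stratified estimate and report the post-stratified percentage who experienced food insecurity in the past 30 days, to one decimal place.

40.0%

Unadjusted (pooled respondent) estimate weights by respondent counts:
  (100/480)×29.8 + (200/480)×47.8 + (140/480)×36.5 + (40/480)×60.5 = 41.8125%
Post-stratified estimate weights by population shares:
  0.39×29.8 + 0.35×47.8 + 0.17×36.5 + 0.09×60.5 = 40.002%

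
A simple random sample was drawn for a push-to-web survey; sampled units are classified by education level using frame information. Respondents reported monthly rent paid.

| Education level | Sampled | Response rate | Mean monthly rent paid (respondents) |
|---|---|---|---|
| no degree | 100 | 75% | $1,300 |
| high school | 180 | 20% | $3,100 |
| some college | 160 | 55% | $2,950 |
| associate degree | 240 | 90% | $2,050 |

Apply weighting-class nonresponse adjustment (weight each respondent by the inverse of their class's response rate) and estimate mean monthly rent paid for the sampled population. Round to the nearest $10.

$2,430

Inverse-response-rate weighting restores each class to its sampled count, so class totals weight by n_sampled:
  no degree: 100 × 1300 = 130,000
  high school: 180 × 3100 = 558,000
  some college: 160 × 2950 = 472,000
  associate degree: 240 × 2050 = 492,000
Adjusted estimate = 1,652,000 / 680 = 2429.41 → $2,430.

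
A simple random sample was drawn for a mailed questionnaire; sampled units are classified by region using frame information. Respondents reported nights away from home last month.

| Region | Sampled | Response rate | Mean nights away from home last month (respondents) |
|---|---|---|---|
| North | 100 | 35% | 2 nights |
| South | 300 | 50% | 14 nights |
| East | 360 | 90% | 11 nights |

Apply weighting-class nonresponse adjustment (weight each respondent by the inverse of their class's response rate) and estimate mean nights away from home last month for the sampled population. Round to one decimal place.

With weight = n_sampled/n_responded per class, the weighted class total is n_sampled:
  North: 100 × 2 = 200
  South: 300 × 14 = 4200
  East: 360 × 11 = 3960
Adjusted estimate = 8360 / 760 = 11 → 11.0.

11.0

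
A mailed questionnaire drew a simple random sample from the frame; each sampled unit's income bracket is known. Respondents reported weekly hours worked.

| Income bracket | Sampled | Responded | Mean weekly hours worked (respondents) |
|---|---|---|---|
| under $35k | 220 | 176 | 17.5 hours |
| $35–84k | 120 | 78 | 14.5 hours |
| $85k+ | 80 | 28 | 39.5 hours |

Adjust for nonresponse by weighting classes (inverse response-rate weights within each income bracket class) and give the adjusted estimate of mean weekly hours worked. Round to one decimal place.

Response rates by class: under $35k 176/220 = 80%, $35–84k 78/120 = 65%, $85k+ 28/80 = 35%.
Weighting each respondent by the inverse class response rate inflates each class back to its sampled size, so the class weight is n_sampled:
  under $35k: 220 × 17.5 = 3850
  $35–84k: 120 × 14.5 = 1740
  $85k+: 80 × 39.5 = 3160
Adjusted estimate = 8750 / 420 = 20.8333 → 20.8.

20.8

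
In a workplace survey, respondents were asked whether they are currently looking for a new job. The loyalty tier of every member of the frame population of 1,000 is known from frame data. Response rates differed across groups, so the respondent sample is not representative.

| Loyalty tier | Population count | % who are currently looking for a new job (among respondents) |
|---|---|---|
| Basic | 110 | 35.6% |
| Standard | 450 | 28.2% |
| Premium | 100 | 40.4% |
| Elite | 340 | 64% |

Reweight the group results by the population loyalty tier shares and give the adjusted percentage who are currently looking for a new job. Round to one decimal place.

42.4%

Each cell contributes population-share × respondent value:
  Basic: (110/1,000) × 35.6 = 3.916
  Standard: (450/1,000) × 28.2 = 12.69
  Premium: (100/1,000) × 40.4 = 4.04
  Elite: (340/1,000) × 64 = 21.76
Post-stratified estimate = 42.406 → 42.4%.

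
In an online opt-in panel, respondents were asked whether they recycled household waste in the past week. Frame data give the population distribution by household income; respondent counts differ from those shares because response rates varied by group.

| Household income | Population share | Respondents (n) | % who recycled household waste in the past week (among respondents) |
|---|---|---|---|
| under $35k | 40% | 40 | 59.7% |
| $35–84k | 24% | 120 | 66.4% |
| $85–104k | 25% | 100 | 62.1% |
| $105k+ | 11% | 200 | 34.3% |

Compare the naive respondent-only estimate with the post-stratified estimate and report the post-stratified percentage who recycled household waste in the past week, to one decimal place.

Unadjusted (pooled respondent) estimate weights by respondent counts:
  (40/460)×59.7 + (120/460)×66.4 + (100/460)×62.1 + (200/460)×34.3 = 50.9261%
Post-stratifying to population shares instead:
  0.4×59.7 + 0.24×66.4 + 0.25×62.1 + 0.11×34.3 = 59.114%

59.1%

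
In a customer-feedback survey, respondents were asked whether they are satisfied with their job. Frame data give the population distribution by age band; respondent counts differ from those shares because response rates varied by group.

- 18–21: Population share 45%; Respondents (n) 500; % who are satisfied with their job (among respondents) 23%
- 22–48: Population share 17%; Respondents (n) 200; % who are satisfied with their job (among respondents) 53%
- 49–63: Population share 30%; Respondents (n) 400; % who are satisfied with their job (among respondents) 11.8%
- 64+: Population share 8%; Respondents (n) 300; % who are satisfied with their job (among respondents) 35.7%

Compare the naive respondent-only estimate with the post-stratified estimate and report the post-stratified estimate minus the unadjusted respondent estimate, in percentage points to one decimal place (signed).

-1.1 percentage points

Without adjustment, the pooled respondent share is:
  (500/1400)×23 + (200/1400)×53 + (400/1400)×11.8 + (300/1400)×35.7 = 26.8071%
Post-stratified estimate weights by population shares:
  0.45×23 + 0.17×53 + 0.3×11.8 + 0.08×35.7 = 25.756%
Difference = 25.756 − 26.8071 = -1.0511 pp.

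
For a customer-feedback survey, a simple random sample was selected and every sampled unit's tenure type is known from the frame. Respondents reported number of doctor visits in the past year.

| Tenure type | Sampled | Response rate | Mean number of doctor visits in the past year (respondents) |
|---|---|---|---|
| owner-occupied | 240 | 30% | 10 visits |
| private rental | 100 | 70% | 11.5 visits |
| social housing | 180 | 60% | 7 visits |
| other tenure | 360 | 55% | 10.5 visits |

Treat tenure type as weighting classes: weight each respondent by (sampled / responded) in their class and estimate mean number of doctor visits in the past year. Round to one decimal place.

Each respondent's weight = sampled/responded in their class; summing within a class gives n_sampled, so:
  owner-occupied: 240 × 10 = 2400
  private rental: 100 × 11.5 = 1150
  social housing: 180 × 7 = 1260
  other tenure: 360 × 10.5 = 3780
Adjusted estimate = 8590 / 880 = 9.76136 → 9.8.

9.8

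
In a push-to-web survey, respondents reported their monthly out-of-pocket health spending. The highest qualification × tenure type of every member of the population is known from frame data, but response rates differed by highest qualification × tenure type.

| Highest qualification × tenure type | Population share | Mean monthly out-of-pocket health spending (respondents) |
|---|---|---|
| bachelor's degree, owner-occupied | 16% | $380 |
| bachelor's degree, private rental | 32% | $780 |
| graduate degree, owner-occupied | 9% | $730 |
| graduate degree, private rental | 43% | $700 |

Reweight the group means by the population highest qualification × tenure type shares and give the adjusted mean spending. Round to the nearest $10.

Reweight to the known highest qualification × tenure type distribution:
  bachelor's degree, owner-occupied: 0.16 × 380 = 60.8
  bachelor's degree, private rental: 0.32 × 780 = 249.6
  graduate degree, owner-occupied: 0.09 × 730 = 65.7
  graduate degree, private rental: 0.43 × 700 = 301
Post-stratified estimate = 677.1 → $680.

$680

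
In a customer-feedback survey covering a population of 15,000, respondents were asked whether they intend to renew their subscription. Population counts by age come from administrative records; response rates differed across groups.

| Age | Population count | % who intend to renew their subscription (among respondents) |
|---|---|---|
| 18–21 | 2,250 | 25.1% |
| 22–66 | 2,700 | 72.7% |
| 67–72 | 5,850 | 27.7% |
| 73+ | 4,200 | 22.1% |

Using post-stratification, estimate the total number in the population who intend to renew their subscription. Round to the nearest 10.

Estimated count per cell = population count × respondent percentage:
  18–21: 2,250 × 25.1% = 564.75
  22–66: 2,700 × 72.7% = 1962.9
  67–72: 5,850 × 27.7% = 1620.45
  73+: 4,200 × 22.1% = 928.2
Estimated total = 5076.3 → 5,080.

5,080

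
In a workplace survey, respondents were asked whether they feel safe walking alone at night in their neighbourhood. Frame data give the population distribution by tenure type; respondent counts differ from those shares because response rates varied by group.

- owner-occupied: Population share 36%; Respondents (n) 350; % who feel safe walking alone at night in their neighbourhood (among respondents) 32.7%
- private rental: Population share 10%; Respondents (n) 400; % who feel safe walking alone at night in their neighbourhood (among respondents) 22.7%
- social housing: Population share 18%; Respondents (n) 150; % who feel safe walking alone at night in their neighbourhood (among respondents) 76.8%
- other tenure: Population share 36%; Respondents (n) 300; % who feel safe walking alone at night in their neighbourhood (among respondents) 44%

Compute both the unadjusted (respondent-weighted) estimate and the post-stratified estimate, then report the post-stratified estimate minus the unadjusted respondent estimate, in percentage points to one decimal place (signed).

Naive respondent-only estimate (weights = respondent counts):
  (350/1200)×32.7 + (400/1200)×22.7 + (150/1200)×76.8 + (300/1200)×44 = 37.7042%
Reweighting by population tenure type shares:
  0.36×32.7 + 0.1×22.7 + 0.18×76.8 + 0.36×44 = 43.706%
Difference = 43.706 − 37.7042 = 6.0018 pp.

+6.0 percentage points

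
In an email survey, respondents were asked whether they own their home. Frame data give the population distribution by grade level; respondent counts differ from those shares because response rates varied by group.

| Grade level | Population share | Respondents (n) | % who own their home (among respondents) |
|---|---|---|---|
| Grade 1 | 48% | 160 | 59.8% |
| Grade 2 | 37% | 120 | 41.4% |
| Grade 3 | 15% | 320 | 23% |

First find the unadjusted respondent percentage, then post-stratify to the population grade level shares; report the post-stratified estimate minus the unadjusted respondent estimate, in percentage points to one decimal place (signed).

Without adjustment, the pooled respondent share is:
  (160/600)×59.8 + (120/600)×41.4 + (320/600)×23 = 36.4933%
Post-stratifying to population shares instead:
  0.48×59.8 + 0.37×41.4 + 0.15×23 = 47.472%
Difference = 47.472 − 36.4933 = 10.9787 pp.

+11.0 percentage points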